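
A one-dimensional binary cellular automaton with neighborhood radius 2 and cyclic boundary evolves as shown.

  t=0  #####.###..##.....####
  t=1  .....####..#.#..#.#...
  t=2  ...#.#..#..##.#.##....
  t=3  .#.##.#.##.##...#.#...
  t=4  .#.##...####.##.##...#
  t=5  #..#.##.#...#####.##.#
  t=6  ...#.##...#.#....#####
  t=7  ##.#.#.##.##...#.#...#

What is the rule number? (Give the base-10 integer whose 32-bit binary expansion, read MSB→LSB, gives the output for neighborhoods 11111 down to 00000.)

432170738

  #####|.  b31=0 t=0,i=0
  ####.|.  b30=0 t=0,i=3
  ###.#|.  b29=0 t=0,i=4
  ###..|#  b28=1 t=0,i=8
  ##.##|#  b27=1 t=0,i=5
  ##.#.|.  b26=0 t=2,i=13
  ##..#|.  b25=0 t=0,i=9
  ##...|#  b24=1 t=0,i=13
  #.###|#  b23=1 t=0,i=6
  #.##.|#  b22=1 t=2,i=16
  #.#.#|.  b21=0 t=2,i=14
  #.#..|.  b20=0 t=1,i=13
  #..##|.  b19=0 t=0,i=10
  #..#.|.  b18=0 t=1,i=10
  #...#|#  b17=1 t=3,i=14
  #....|.  b16=0 t=0,i=14
  .####|.  b15=0 t=0,i=19
  .###.|#  b14=1 t=0,i=7
  .##.#|#  b13=1 t=2,i=12
  .##..|.  b12=0 t=0,i=12
  .#.##|.  b11=0 t=2,i=15
  .#.#.|#  b10=1 t=1,i=12
  .#..#|#  b9=1 t=1,i=14
  .#...|.  b8=0 t=1,i=19
  ..###|#  b7=1 t=0,i=18
  ..##.|#  b6=1 t=0,i=11
  ..#.#|#  b5=1 t=1,i=11
  ..#..|#  b4=1 t=2,i=8
  ...##|.  b3=0 t=0,i=17
  ...#.|.  b2=0 t=2,i=2
  ....#|#  b1=1 t=0,i=16
  .....|.  b0=0 t=0,i=15
  bits 00011001110000100110011011110010 = 432170738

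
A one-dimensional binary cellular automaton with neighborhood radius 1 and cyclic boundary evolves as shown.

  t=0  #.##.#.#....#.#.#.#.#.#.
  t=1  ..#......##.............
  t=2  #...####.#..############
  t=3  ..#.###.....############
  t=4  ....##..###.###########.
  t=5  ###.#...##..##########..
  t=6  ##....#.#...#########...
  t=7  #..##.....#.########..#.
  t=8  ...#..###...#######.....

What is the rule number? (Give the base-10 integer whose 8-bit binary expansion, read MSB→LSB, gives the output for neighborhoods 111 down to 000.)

  nb ###: next=#  (t=2,i=5, bit7=1)
  nb ##.: next=.  (t=0,i=3, bit6=0)
  nb #.#: next=.  (t=0,i=1, bit5=0)
  nb #..: next=.  (t=0,i=8, bit4=0)
  nb .##: next=#  (t=0,i=2, bit3=1)
  nb .#.: next=.  (t=0,i=0, bit2=0)
  nb ..#: next=.  (t=0,i=11, bit1=0)
  nb ...: next=#  (t=0,i=9, bit0=1)
  bits 10001001 = 137

137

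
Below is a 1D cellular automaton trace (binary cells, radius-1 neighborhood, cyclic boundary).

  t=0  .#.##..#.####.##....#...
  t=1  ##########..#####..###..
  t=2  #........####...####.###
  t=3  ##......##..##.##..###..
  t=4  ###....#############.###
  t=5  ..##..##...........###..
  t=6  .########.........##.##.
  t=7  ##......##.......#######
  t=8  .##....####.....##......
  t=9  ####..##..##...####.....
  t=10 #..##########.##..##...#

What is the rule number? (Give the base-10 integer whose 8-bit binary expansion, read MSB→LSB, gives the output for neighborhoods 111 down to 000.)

  [7] ### => .  t=0,i=10
  [6] ##. => #  t=0,i=4
  [5] #.# => #  t=0,i=2
  [4] #.. => #  t=0,i=5
  [3] .## => #  t=0,i=3
  [2] .#. => #  t=0,i=1
  [1] ..# => #  t=0,i=0
  [0] ... => .  t=0,i=17
  bits 01111110 = 126

126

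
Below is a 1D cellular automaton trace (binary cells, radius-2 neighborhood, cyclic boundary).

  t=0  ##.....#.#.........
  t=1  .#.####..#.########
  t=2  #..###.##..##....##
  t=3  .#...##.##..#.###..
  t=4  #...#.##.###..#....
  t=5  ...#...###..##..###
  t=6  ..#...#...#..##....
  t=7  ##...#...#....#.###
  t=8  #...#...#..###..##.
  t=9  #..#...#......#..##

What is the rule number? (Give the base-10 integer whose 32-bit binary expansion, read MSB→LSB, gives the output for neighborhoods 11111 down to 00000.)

  [31] ##### => .  t=1,i=13
  [30] ####. => #  t=1,i=5
  [29] ###.# => #  t=1,i=18
  [28] ###.. => .  t=1,i=6
  [27] ##.## => #  t=2,i=6
  [26] ##.#. => #  t=1,i=0
  [25] ##..# => #  t=1,i=7
  [24] ##... => .  t=0,i=2
  [23] #.### => #  t=1,i=3
  [22] #.##. => .  t=2,i=7
  [21] #.#.# => .  t=1,i=1
  [20] #.#.. => #  t=0,i=9
  [19] #..## => .  t=2,i=2
  [18] #..#. => #  t=1,i=8
  [17] #...# => .  t=3,i=3
  [16] #.... => #  t=0,i=3
  [15] .#### => #  t=1,i=4
  [14] .###. => .  t=2,i=4
  [13] .##.# => #  t=3,i=6
  [12] .##.. => #  t=0,i=1
  [11] .#.## => .  t=1,i=2
  [10] .#.#. => .  t=0,i=8
  [9] .#..# => .  t=6,i=11
  [8] .#... => .  t=0,i=10
  [7] ..### => .  t=2,i=3
  [6] ..##. => .  t=0,i=0
  [5] ..#.# => .  t=0,i=7
  [4] ..#.. => .  t=3,i=1
  [3] ...## => #  t=0,i=18
  [2] ...#. => #  t=0,i=6
  [1] ....# => #  t=0,i=5
  [0] ..... => #  t=0,i=4
  bits 01101110100101011011000000001111 = 1855303695

1855303695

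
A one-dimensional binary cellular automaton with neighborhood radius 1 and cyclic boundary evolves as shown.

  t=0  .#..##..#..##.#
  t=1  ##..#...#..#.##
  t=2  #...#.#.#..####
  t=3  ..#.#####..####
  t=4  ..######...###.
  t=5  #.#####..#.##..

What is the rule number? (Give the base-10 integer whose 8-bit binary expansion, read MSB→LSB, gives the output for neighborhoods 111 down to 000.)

  [7] ### => #  t=1,i=0
  [6] ##. => .  t=0,i=5
  [5] #.# => #  t=0,i=0
  [4] #.. => .  t=0,i=2
  [3] .## => #  t=0,i=4
  [2] .#. => #  t=0,i=1
  [1] ..# => .  t=0,i=3
  [0] ... => #  t=1,i=6
  bits 10101101 = 173

173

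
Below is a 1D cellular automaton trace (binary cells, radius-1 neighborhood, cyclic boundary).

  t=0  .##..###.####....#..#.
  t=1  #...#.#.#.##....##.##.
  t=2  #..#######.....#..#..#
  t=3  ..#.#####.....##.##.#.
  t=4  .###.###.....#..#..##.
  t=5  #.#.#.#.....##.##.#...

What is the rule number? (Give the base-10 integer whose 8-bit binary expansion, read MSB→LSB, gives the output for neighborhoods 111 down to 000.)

166

  ###|#  b7=1 t=0,i=6
  ##.|.  b6=0 t=0,i=2
  #.#|#  b5=1 t=0,i=8
  #..|.  b4=0 t=0,i=3
  .##|.  b3=0 t=0,i=1
  .#.|#  b2=1 t=0,i=17
  ..#|#  b1=1 t=0,i=0
  ...|.  b0=0 t=0,i=14
  bits 10100110 = 166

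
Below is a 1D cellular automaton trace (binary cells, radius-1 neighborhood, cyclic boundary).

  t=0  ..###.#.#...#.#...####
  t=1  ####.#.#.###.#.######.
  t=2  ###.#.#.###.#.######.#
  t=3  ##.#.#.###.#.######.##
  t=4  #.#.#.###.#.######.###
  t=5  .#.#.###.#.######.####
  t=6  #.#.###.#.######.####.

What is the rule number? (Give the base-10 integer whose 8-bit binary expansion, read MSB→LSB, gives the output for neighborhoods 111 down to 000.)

187

  [7] ### => #  t=0,i=3
  [6] ##. => .  t=0,i=4
  [5] #.# => #  t=0,i=5
  [4] #.. => #  t=0,i=0
  [3] .## => #  t=0,i=2
  [2] .#. => .  t=0,i=6
  [1] ..# => #  t=0,i=1
  [0] ... => #  t=0,i=10
  bits 10111011 = 187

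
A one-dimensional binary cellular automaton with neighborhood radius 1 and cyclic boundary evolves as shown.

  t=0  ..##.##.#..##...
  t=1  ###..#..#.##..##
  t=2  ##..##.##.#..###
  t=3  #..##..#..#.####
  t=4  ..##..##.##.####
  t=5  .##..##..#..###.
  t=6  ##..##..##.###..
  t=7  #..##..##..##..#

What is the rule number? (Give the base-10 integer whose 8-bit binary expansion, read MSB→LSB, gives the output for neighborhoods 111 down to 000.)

  ###|#  b7=1 t=1,i=0
  ##.|.  b6=0 t=0,i=3
  #.#|.  b5=0 t=0,i=4
  #..|.  b4=0 t=0,i=9
  .##|#  b3=1 t=0,i=2
  .#.|#  b2=1 t=0,i=8
  ..#|#  b1=1 t=0,i=1
  ...|#  b0=1 t=0,i=0
  bits 10001111 = 143

143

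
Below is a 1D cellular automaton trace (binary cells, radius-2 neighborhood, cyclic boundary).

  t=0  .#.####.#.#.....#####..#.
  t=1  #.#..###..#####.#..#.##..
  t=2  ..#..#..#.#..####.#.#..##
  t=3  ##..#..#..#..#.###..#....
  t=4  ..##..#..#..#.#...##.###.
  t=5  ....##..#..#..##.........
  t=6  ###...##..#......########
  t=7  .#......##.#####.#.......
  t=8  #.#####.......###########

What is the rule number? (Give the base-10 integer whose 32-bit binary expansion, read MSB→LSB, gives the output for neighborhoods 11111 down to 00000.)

  ##### -> .   bit 31 = 0  t=0,i=18
  ####. -> #   bit 30 = 1  t=0,i=5
  ###.# -> #   bit 29 = 1  t=0,i=6
  ###.. -> .   bit 28 = 0  t=0,i=20
  ##.## -> .   bit 27 = 0  t=4,i=20
  ##.#. -> #   bit 26 = 1  t=0,i=7
  ##..# -> #   bit 25 = 1  t=0,i=21
  ##... -> .   bit 24 = 0  t=4,i=24
  #.### -> .   bit 23 = 0  t=0,i=3
  #.##. -> .   bit 22 = 0  t=1,i=21
  #.#.# -> .   bit 21 = 0  t=0,i=8
  #.#.. -> #   bit 20 = 1  t=0,i=10
  #..## -> .   bit 19 = 0  t=1,i=4
  #..#. -> #   bit 18 = 1  t=0,i=0
  #...# -> .   bit 17 = 0  t=4,i=0
  #.... -> #   bit 16 = 1  t=0,i=12
  .#### -> .   bit 15 = 0  t=0,i=4
  .###. -> .   bit 14 = 0  t=1,i=6
  .##.# -> .   bit 13 = 0  t=4,i=19
  .##.. -> .   bit 12 = 0  t=1,i=22
  .#.## -> #   bit 11 = 1  t=0,i=2
  .#.#. -> .   bit 10 = 0  t=0,i=9
  .#..# -> .   bit 9 = 0  t=0,i=24
  .#... -> #   bit 8 = 1  t=0,i=11
  ..### -> #   bit 7 = 1  t=0,i=16
  ..##. -> .   bit 6 = 0  t=2,i=23
  ..#.# -> .   bit 5 = 0  t=0,i=1
  ..#.. -> .   bit 4 = 0  t=0,i=23
  ...## -> .   bit 3 = 0  t=0,i=15
  ...#. -> #   bit 2 = 1  t=7,i=0
  ....# -> #   bit 1 = 1  t=0,i=14
  ..... -> #   bit 0 = 1  t=0,i=13
  bits 01100110000101010000100110000111 = 1712654727

1712654727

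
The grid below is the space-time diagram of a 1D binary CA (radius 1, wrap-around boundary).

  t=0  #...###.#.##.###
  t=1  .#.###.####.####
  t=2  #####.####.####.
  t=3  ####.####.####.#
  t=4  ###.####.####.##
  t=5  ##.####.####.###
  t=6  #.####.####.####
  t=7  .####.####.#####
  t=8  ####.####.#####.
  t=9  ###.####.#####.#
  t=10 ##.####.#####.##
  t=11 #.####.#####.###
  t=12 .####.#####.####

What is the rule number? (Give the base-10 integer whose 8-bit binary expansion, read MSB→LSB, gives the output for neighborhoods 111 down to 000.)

190

  ### -> #   bit 7 = 1  t=0,i=5
  ##. -> .   bit 6 = 0  t=0,i=0
  #.# -> #   bit 5 = 1  t=0,i=7
  #.. -> #   bit 4 = 1  t=0,i=1
  .## -> #   bit 3 = 1  t=0,i=4
  .#. -> #   bit 2 = 1  t=0,i=8
  ..# -> #   bit 1 = 1  t=0,i=3
  ... -> .   bit 0 = 0  t=0,i=2
  bits 10111110 = 190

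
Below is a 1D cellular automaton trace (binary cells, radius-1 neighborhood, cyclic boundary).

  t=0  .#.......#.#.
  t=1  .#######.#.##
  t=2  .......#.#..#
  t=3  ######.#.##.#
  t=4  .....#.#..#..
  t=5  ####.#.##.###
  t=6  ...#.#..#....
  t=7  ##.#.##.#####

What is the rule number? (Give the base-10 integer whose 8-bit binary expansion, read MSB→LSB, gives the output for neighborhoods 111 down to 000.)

85

  nb ###: next=.  (t=1,i=2, bit7=0)
  nb ##.: next=#  (t=1,i=7, bit6=1)
  nb #.#: next=.  (t=0,i=10, bit5=0)
  nb #..: next=#  (t=0,i=2, bit4=1)
  nb .##: next=.  (t=1,i=1, bit3=0)
  nb .#.: next=#  (t=0,i=1, bit2=1)
  nb ..#: next=.  (t=0,i=0, bit1=0)
  nb ...: next=#  (t=0,i=3, bit0=1)
  bits 01010101 = 85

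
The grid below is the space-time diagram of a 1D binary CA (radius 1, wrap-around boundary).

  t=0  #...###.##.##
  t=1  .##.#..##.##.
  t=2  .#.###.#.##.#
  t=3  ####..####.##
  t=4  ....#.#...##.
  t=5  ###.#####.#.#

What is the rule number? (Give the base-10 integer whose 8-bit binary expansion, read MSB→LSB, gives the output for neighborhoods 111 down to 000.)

61

  ###|.  b7=0 t=0,i=5
  ##.|.  b6=0 t=0,i=0
  #.#|#  b5=1 t=0,i=7
  #..|#  b4=1 t=0,i=1
  .##|#  b3=1 t=0,i=4
  .#.|#  b2=1 t=1,i=4
  ..#|.  b1=0 t=0,i=3
  ...|#  b0=1 t=0,i=2
  bits 00111101 = 61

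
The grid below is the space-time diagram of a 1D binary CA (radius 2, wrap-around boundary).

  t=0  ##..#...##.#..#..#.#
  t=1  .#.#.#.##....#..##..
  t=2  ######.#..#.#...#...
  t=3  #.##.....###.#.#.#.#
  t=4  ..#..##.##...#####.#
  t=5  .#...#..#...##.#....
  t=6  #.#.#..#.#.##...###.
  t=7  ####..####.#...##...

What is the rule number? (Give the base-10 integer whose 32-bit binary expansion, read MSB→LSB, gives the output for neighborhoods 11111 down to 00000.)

  ##### -> #   bit 31 = 1  t=2,i=2
  ####. -> .   bit 30 = 0  t=2,i=4
  ###.# -> .   bit 29 = 0  t=2,i=5
  ###.. -> #   bit 28 = 1  t=0,i=1
  ##.## -> .   bit 27 = 0  t=3,i=1
  ##.#. -> .   bit 26 = 0  t=0,i=10
  ##..# -> .   bit 25 = 0  t=0,i=2
  ##... -> .   bit 24 = 0  t=1,i=9
  #.### -> .   bit 23 = 0  t=0,i=19
  #.##. -> #   bit 22 = 1  t=1,i=7
  #.#.# -> #   bit 21 = 1  t=1,i=3
  #.#.. -> .   bit 20 = 0  t=0,i=11
  #..## -> .   bit 19 = 0  t=1,i=15
  #..#. -> #   bit 18 = 1  t=0,i=3
  #...# -> .   bit 17 = 0  t=0,i=6
  #.... -> #   bit 16 = 1  t=1,i=10
  .#### -> .   bit 15 = 0  t=2,i=1
  .###. -> .   bit 14 = 0  t=0,i=0
  .##.# -> .   bit 13 = 0  t=0,i=9
  .##.. -> .   bit 12 = 0  t=1,i=8
  .#.## -> .   bit 11 = 0  t=0,i=18
  .#.#. -> #   bit 10 = 1  t=1,i=2
  .#..# -> .   bit 9 = 0  t=0,i=12
  .#... -> #   bit 8 = 1  t=0,i=5
  ..### -> #   bit 7 = 1  t=2,i=0
  ..##. -> #   bit 6 = 1  t=0,i=8
  ..#.# -> #   bit 5 = 1  t=0,i=17
  ..#.. -> .   bit 4 = 0  t=0,i=4
  ...## -> #   bit 3 = 1  t=0,i=7
  ...#. -> #   bit 2 = 1  t=1,i=0
  ....# -> .   bit 1 = 0  t=1,i=11
  ..... -> #   bit 0 = 1  t=3,i=6
  bits 10010000011001010000010111101101 = 2422539757

2422539757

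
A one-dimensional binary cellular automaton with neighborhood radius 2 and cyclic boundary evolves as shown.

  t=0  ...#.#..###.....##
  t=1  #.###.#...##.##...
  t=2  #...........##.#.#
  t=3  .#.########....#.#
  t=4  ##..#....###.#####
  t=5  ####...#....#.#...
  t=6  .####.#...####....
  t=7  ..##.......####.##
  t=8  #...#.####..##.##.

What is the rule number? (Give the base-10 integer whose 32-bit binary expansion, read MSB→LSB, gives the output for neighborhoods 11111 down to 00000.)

1533314599

  ##### -> .   bit 31 = 0  t=3,i=5
  ####. -> #   bit 30 = 1  t=3,i=9
  ###.# -> .   bit 29 = 0  t=1,i=4
  ###.. -> #   bit 28 = 1  t=0,i=10
  ##.## -> #   bit 27 = 1  t=1,i=12
  ##.#. -> .   bit 26 = 0  t=1,i=5
  ##..# -> #   bit 25 = 1  t=4,i=2
  ##... -> #   bit 24 = 1  t=0,i=0
  #.### -> .   bit 23 = 0  t=1,i=2
  #.##. -> #   bit 22 = 1  t=1,i=13
  #.#.# -> #   bit 21 = 1  t=2,i=15
  #.#.. -> .   bit 20 = 0  t=0,i=5
  #..## -> .   bit 19 = 0  t=0,i=7
  #..#. -> #   bit 18 = 1  t=4,i=3
  #...# -> .   bit 17 = 0  t=0,i=1
  #.... -> .   bit 16 = 0  t=0,i=12
  .#### -> #   bit 15 = 1  t=3,i=4
  .###. -> .   bit 14 = 0  t=0,i=9
  .##.# -> .   bit 13 = 0  t=1,i=11
  .##.. -> .   bit 12 = 0  t=0,i=17
  .#.## -> .   bit 11 = 0  t=1,i=1
  .#.#. -> #   bit 10 = 1  t=0,i=4
  .#..# -> #   bit 9 = 1  t=0,i=6
  .#... -> .   bit 8 = 0  t=1,i=7
  ..### -> .   bit 7 = 0  t=0,i=8
  ..##. -> .   bit 6 = 0  t=0,i=16
  ..#.# -> #   bit 5 = 1  t=0,i=3
  ..#.. -> .   bit 4 = 0  t=4,i=4
  ...## -> .   bit 3 = 0  t=0,i=15
  ...#. -> #   bit 2 = 1  t=0,i=2
  ....# -> #   bit 1 = 1  t=0,i=14
  ..... -> #   bit 0 = 1  t=0,i=13
  bits 01011011011001001000011000100111 = 1533314599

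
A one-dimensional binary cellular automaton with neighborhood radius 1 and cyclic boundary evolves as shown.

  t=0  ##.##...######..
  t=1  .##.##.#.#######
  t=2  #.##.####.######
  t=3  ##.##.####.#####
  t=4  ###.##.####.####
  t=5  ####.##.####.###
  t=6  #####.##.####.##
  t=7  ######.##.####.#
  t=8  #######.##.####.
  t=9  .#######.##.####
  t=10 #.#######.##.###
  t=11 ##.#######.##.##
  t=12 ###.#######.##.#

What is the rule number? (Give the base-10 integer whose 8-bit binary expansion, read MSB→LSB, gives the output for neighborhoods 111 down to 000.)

246

  ###|#  b7=1 t=0,i=9
  ##.|#  b6=1 t=0,i=1
  #.#|#  b5=1 t=0,i=2
  #..|#  b4=1 t=0,i=5
  .##|.  b3=0 t=0,i=0
  .#.|#  b2=1 t=1,i=7
  ..#|#  b1=1 t=0,i=7
  ...|.  b0=0 t=0,i=6
  bits 11110110 = 246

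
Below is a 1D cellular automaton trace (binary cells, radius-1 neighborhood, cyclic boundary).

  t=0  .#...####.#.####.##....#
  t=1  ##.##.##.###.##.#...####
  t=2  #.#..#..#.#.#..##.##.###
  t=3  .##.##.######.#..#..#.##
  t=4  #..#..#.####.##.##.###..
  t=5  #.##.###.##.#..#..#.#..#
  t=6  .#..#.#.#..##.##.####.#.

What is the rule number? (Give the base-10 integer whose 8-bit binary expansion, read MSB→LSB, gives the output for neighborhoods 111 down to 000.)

167

  ### -> #   bit 7 = 1  t=0,i=6
  ##. -> .   bit 6 = 0  t=0,i=8
  #.# -> #   bit 5 = 1  t=0,i=0
  #.. -> .   bit 4 = 0  t=0,i=2
  .## -> .   bit 3 = 0  t=0,i=5
  .#. -> #   bit 2 = 1  t=0,i=1
  ..# -> #   bit 1 = 1  t=0,i=4
  ... -> #   bit 0 = 1  t=0,i=3
  bits 10100111 = 167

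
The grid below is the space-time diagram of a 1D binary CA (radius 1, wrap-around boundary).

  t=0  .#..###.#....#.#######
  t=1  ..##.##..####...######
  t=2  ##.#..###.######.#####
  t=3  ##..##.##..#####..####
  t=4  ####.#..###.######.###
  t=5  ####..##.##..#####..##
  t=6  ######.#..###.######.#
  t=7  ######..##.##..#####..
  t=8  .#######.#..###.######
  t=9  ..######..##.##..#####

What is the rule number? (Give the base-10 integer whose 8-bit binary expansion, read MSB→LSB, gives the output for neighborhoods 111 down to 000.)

  [7] ### => #  t=0,i=5
  [6] ##. => #  t=0,i=6
  [5] #.# => .  t=0,i=0
  [4] #.. => #  t=0,i=2
  [3] .## => .  t=0,i=4
  [2] .#. => .  t=0,i=1
  [1] ..# => #  t=0,i=3
  [0] ... => #  t=0,i=10
  bits 11010011 = 211

211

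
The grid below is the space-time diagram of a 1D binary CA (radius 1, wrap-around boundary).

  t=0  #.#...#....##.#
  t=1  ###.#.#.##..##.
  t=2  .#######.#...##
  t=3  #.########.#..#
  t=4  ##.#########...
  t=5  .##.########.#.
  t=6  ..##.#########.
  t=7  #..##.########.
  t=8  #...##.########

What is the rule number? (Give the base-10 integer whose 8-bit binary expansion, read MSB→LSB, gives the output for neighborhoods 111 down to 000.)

229

  nb ###: next=#  (t=1,i=1, bit7=1)
  nb ##.: next=#  (t=0,i=0, bit6=1)
  nb #.#: next=#  (t=0,i=1, bit5=1)
  nb #..: next=.  (t=0,i=3, bit4=0)
  nb .##: next=.  (t=0,i=11, bit3=0)
  nb .#.: next=#  (t=0,i=2, bit2=1)
  nb ..#: next=.  (t=0,i=5, bit1=0)
  nb ...: next=#  (t=0,i=4, bit0=1)
  bits 11100101 = 229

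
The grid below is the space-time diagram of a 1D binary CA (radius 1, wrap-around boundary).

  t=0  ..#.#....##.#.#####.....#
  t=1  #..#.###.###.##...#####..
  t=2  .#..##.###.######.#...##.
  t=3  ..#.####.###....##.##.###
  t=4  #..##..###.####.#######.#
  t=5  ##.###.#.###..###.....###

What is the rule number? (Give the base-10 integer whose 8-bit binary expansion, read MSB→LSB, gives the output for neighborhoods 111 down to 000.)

  nb ###: next=.  (t=0,i=15, bit7=0)
  nb ##.: next=#  (t=0,i=10, bit6=1)
  nb #.#: next=#  (t=0,i=3, bit5=1)
  nb #..: next=#  (t=0,i=0, bit4=1)
  nb .##: next=#  (t=0,i=9, bit3=1)
  nb .#.: next=.  (t=0,i=2, bit2=0)
  nb ..#: next=.  (t=0,i=1, bit1=0)
  nb ...: next=#  (t=0,i=6, bit0=1)
  bits 01111001 = 121

121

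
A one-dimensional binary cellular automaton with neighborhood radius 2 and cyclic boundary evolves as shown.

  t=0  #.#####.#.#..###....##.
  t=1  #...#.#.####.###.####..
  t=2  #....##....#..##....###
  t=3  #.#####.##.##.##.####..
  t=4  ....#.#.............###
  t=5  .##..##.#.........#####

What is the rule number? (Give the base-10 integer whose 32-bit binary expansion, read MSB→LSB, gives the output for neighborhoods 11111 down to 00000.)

2989840090

  #####|#  b31=1 t=0,i=4
  ####.|.  b30=0 t=0,i=5
  ###.#|#  b29=1 t=0,i=6
  ###..|#  b28=1 t=0,i=15
  ##.##|.  b27=0 t=1,i=12
  ##.#.|.  b26=0 t=0,i=7
  ##..#|#  b25=1 t=1,i=21
  ##...|.  b24=0 t=0,i=16
  #.###|.  b23=0 t=0,i=2
  #.##.|.  b22=0 t=3,i=8
  #.#.#|#  b21=1 t=0,i=0
  #.#..|#  b20=1 t=0,i=10
  #..##|.  b19=0 t=0,i=12
  #..#.|#  b18=1 t=1,i=22
  #...#|.  b17=0 t=1,i=2
  #....|#  b16=1 t=0,i=17
  .####|.  b15=0 t=0,i=3
  .###.|#  b14=1 t=0,i=14
  .##.#|.  b13=0 t=0,i=21
  .##..|#  b12=1 t=2,i=6
  .#.##|.  b11=0 t=0,i=1
  .#.#.|#  b10=1 t=0,i=9
  .#..#|#  b9=1 t=0,i=11
  .#...|.  b8=0 t=1,i=1
  ..###|#  b7=1 t=0,i=13
  ..##.|#  b6=1 t=0,i=20
  ..#.#|.  b5=0 t=1,i=4
  ..#..|#  b4=1 t=1,i=0
  ...##|#  b3=1 t=0,i=19
  ...#.|.  b2=0 t=1,i=3
  ....#|#  b1=1 t=0,i=18
  .....|.  b0=0 t=4,i=9
  bits 10110010001101010101011011011010 = 2989840090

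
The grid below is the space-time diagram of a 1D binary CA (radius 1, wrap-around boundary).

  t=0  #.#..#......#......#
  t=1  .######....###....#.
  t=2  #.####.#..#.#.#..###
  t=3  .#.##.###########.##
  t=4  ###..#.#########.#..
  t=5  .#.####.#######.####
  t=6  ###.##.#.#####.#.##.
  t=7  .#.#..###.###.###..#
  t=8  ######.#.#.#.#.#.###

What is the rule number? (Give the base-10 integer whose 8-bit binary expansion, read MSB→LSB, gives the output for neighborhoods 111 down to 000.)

  [7] ### => #  t=1,i=2
  [6] ##. => .  t=0,i=0
  [5] #.# => #  t=0,i=1
  [4] #.. => #  t=0,i=3
  [3] .## => .  t=0,i=19
  [2] .#. => #  t=0,i=2
  [1] ..# => #  t=0,i=4
  [0] ... => .  t=0,i=7
  bits 10110110 = 182

182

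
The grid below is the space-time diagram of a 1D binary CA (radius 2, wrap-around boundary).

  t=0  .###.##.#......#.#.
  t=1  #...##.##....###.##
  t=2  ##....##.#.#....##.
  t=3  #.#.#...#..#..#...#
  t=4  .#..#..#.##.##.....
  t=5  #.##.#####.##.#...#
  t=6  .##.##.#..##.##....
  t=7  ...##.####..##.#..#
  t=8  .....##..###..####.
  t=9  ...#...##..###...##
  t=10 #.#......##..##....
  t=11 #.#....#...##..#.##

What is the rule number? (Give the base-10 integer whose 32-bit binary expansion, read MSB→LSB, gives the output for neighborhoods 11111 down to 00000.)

  [31] ##### => #  t=5,i=7
  [30] ####. => .  t=5,i=8
  [29] ###.# => .  t=0,i=3
  [28] ###.. => #  t=1,i=0
  [27] ##.## => #  t=0,i=4
  [26] ##.#. => #  t=0,i=7
  [25] ##..# => #  t=7,i=10
  [24] ##... => #  t=1,i=1
  [23] #.### => #  t=1,i=17
  [22] #.##. => #  t=0,i=5
  [21] #.#.# => .  t=2,i=9
  [20] #.#.. => #  t=0,i=8
  [19] #..## => #  t=0,i=0
  [18] #..#. => #  t=3,i=10
  [17] #...# => .  t=1,i=2
  [16] #.... => .  t=0,i=10
  [15] .#### => .  t=5,i=6
  [14] .###. => .  t=0,i=2
  [13] .##.# => .  t=0,i=6
  [12] .##.. => .  t=1,i=8
  [11] .#.## => #  t=4,i=8
  [10] .#.#. => .  t=0,i=16
  [9] .#..# => #  t=0,i=18
  [8] .#... => .  t=0,i=9
  [7] ..### => .  t=0,i=1
  [6] ..##. => .  t=1,i=4
  [5] ..#.# => #  t=0,i=15
  [4] ..#.. => .  t=3,i=8
  [3] ...## => .  t=1,i=3
  [2] ...#. => #  t=0,i=14
  [1] ....# => #  t=0,i=13
  [0] ..... => .  t=0,i=11
  bits 10011111110111000000101000100110 = 2681997862

2681997862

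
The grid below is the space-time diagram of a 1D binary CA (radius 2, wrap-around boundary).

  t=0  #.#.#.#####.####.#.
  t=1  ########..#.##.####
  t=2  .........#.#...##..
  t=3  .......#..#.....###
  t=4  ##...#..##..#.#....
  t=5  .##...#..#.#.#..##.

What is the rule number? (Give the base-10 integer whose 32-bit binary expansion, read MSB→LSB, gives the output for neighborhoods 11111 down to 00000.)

  nb #####: next=.  (t=0,i=8, bit31=0)
  nb ####.: next=.  (t=0,i=9, bit30=0)
  nb ###.#: next=#  (t=0,i=10, bit29=1)
  nb ###..: next=.  (t=1,i=7, bit28=0)
  nb ##.##: next=.  (t=0,i=11, bit27=0)
  nb ##.#.: next=#  (t=0,i=16, bit26=1)
  nb ##..#: next=.  (t=1,i=8, bit25=0)
  nb ##...: next=#  (t=2,i=17, bit24=1)
  nb #.###: next=#  (t=0,i=6, bit23=1)
  nb #.##.: next=.  (t=1,i=12, bit22=0)
  nb #.#.#: next=#  (t=0,i=0, bit21=1)
  nb #.#..: next=.  (t=2,i=11, bit20=0)
  nb #..##: next=.  (t=4,i=7, bit19=0)
  nb #..#.: next=#  (t=1,i=9, bit18=1)
  nb #...#: next=.  (t=2,i=13, bit17=0)
  nb #....: next=#  (t=2,i=18, bit16=1)
  nb .####: next=#  (t=0,i=7, bit15=1)
  nb .###.: next=.  (t=3,i=17, bit14=0)
  nb .##.#: next=.  (t=1,i=13, bit13=0)
  nb .##..: next=#  (t=2,i=16, bit12=1)
  nb .#.##: next=#  (t=0,i=5, bit11=1)
  nb .#.#.: next=#  (t=0,i=1, bit10=1)
  nb .#..#: next=#  (t=3,i=8, bit9=1)
  nb .#...: next=.  (t=2,i=12, bit8=0)
  nb ..###: next=.  (t=3,i=16, bit7=0)
  nb ..##.: next=.  (t=2,i=15, bit6=0)
  nb ..#.#: next=.  (t=1,i=10, bit5=0)
  nb ..#..: next=.  (t=3,i=7, bit4=0)
  nb ...##: next=.  (t=2,i=14, bit3=0)
  nb ...#.: next=.  (t=2,i=8, bit2=0)
  nb ....#: next=#  (t=2,i=7, bit1=1)
  nb .....: next=.  (t=2,i=0, bit0=0)
  bits 00100101101001011001111000000010 = 631610882

631610882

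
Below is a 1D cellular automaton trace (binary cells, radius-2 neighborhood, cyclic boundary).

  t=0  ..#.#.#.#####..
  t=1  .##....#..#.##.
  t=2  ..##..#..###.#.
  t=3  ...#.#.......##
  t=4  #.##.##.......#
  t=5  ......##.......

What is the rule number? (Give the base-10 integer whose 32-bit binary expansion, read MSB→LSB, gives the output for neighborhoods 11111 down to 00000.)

2434013476

  nb #####: next=#  (t=0,i=10, bit31=1)
  nb ####.: next=.  (t=0,i=11, bit30=0)
  nb ###.#: next=.  (t=2,i=11, bit29=0)
  nb ###..: next=#  (t=0,i=12, bit28=1)
  nb ##.##: next=.  (t=4,i=1, bit27=0)
  nb ##.#.: next=.  (t=2,i=12, bit26=0)
  nb ##..#: next=.  (t=1,i=14, bit25=0)
  nb ##...: next=#  (t=0,i=13, bit24=1)
  nb #.###: next=.  (t=0,i=8, bit23=0)
  nb #.##.: next=.  (t=1,i=12, bit22=0)
  nb #.#.#: next=.  (t=0,i=4, bit21=0)
  nb #.#..: next=#  (t=2,i=13, bit20=1)
  nb #..##: next=.  (t=1,i=0, bit19=0)
  nb #..#.: next=#  (t=1,i=9, bit18=1)
  nb #...#: next=.  (t=2,i=0, bit17=0)
  nb #....: next=.  (t=0,i=14, bit16=0)
  nb .####: next=.  (t=0,i=9, bit15=0)
  nb .###.: next=.  (t=2,i=10, bit14=0)
  nb .##.#: next=.  (t=4,i=0, bit13=0)
  nb .##..: next=#  (t=1,i=2, bit12=1)
  nb .#.##: next=#  (t=0,i=7, bit11=1)
  nb .#.#.: next=.  (t=0,i=3, bit10=0)
  nb .#..#: next=.  (t=1,i=8, bit9=0)
  nb .#...: next=#  (t=2,i=14, bit8=1)
  nb ..###: next=.  (t=2,i=9, bit7=0)
  nb ..##.: next=.  (t=1,i=1, bit6=0)
  nb ..#.#: next=#  (t=0,i=2, bit5=1)
  nb ..#..: next=.  (t=1,i=7, bit4=0)
  nb ...##: next=.  (t=2,i=1, bit3=0)
  nb ...#.: next=#  (t=0,i=1, bit2=1)
  nb ....#: next=.  (t=0,i=0, bit1=0)
  nb .....: next=.  (t=3,i=8, bit0=0)
  bits 10010001000101000001100100100100 = 2434013476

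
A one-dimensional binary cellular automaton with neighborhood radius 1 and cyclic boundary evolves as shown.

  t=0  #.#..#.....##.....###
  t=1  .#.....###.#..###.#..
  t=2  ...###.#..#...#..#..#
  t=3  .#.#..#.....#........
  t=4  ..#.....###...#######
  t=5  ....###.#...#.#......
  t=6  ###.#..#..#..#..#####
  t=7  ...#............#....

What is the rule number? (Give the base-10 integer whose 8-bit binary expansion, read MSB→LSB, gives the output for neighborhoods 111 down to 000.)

  [7] ### => .  t=0,i=19
  [6] ##. => .  t=0,i=0
  [5] #.# => #  t=0,i=1
  [4] #.. => .  t=0,i=3
  [3] .## => #  t=0,i=11
  [2] .#. => .  t=0,i=2
  [1] ..# => .  t=0,i=4
  [0] ... => #  t=0,i=7
  bits 00101001 = 41

41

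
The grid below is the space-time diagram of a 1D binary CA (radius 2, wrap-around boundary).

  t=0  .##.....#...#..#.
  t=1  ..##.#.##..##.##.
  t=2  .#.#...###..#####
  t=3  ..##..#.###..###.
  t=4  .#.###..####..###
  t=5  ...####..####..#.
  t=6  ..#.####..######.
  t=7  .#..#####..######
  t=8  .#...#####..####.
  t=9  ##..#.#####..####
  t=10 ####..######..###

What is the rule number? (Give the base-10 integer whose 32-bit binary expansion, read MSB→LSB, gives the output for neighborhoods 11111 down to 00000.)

  ##### -> #   bit 31 = 1  t=2,i=14
  ####. -> #   bit 30 = 1  t=2,i=15
  ###.# -> .   bit 29 = 0  t=2,i=16
  ###.. -> #   bit 28 = 1  t=2,i=9
  ##.## -> #   bit 27 = 1  t=1,i=13
  ##.#. -> .   bit 26 = 0  t=1,i=4
  ##..# -> #   bit 25 = 1  t=1,i=9
  ##... -> #   bit 24 = 1  t=0,i=3
  #.### -> #   bit 23 = 1  t=3,i=8
  #.##. -> #   bit 22 = 1  t=1,i=7
  #.#.# -> .   bit 21 = 0  t=1,i=5
  #.#.. -> #   bit 20 = 1  t=2,i=3
  #..## -> .   bit 19 = 0  t=0,i=0
  #..#. -> #   bit 18 = 1  t=0,i=14
  #...# -> .   bit 17 = 0  t=0,i=10
  #.... -> .   bit 16 = 0  t=0,i=4
  .#### -> #   bit 15 = 1  t=2,i=13
  .###. -> #   bit 14 = 1  t=2,i=8
  .##.# -> #   bit 13 = 1  t=1,i=3
  .##.. -> #   bit 12 = 1  t=0,i=2
  .#.## -> .   bit 11 = 0  t=1,i=6
  .#.#. -> #   bit 10 = 1  t=2,i=2
  .#..# -> .   bit 9 = 0  t=0,i=13
  .#... -> .   bit 8 = 0  t=0,i=9
  ..### -> .   bit 7 = 0  t=2,i=7
  ..##. -> .   bit 6 = 0  t=0,i=1
  ..#.# -> .   bit 5 = 0  t=3,i=6
  ..#.. -> #   bit 4 = 1  t=0,i=8
  ...## -> #   bit 3 = 1  t=1,i=1
  ...#. -> #   bit 2 = 1  t=0,i=7
  ....# -> .   bit 1 = 0  t=0,i=6
  ..... -> #   bit 0 = 1  t=0,i=5
  bits 11011011110101001111010000011101 = 3688166429

3688166429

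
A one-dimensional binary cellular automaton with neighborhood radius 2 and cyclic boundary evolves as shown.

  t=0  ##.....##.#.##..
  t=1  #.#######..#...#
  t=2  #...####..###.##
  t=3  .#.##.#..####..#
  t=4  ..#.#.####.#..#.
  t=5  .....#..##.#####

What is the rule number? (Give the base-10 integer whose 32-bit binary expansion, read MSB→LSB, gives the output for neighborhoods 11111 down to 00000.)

3776801755

  nb #####: next=#  (t=1,i=4, bit31=1)
  nb ####.: next=#  (t=1,i=7, bit30=1)
  nb ###.#: next=#  (t=2,i=12, bit29=1)
  nb ###..: next=.  (t=1,i=8, bit28=0)
  nb ##.##: next=.  (t=1,i=1, bit27=0)
  nb ##.#.: next=.  (t=0,i=9, bit26=0)
  nb ##..#: next=.  (t=0,i=14, bit25=0)
  nb ##...: next=#  (t=0,i=2, bit24=1)
  nb #.###: next=.  (t=1,i=2, bit23=0)
  nb #.##.: next=.  (t=0,i=12, bit22=0)
  nb #.#.#: next=.  (t=0,i=10, bit21=0)
  nb #.#..: next=#  (t=3,i=6, bit20=1)
  nb #..##: next=#  (t=0,i=15, bit19=1)
  nb #..#.: next=#  (t=1,i=10, bit18=1)
  nb #...#: next=.  (t=1,i=13, bit17=0)
  nb #....: next=#  (t=0,i=3, bit16=1)
  nb .####: next=.  (t=1,i=3, bit15=0)
  nb .###.: next=#  (t=2,i=11, bit14=1)
  nb .##.#: next=#  (t=0,i=8, bit13=1)
  nb .##..: next=.  (t=0,i=1, bit12=0)
  nb .#.##: next=#  (t=0,i=11, bit11=1)
  nb .#.#.: next=.  (t=3,i=0, bit10=0)
  nb .#..#: next=#  (t=3,i=7, bit9=1)
  nb .#...: next=#  (t=1,i=12, bit8=1)
  nb ..###: next=#  (t=2,i=4, bit7=1)
  nb ..##.: next=#  (t=0,i=0, bit6=1)
  nb ..#.#: next=.  (t=3,i=15, bit5=0)
  nb ..#..: next=#  (t=1,i=11, bit4=1)
  nb ...##: next=#  (t=0,i=6, bit3=1)
  nb ...#.: next=.  (t=4,i=1, bit2=0)
  nb ....#: next=#  (t=0,i=5, bit1=1)
  nb .....: next=#  (t=0,i=4, bit0=1)
  bits 11100001000111010110101111011011 = 3776801755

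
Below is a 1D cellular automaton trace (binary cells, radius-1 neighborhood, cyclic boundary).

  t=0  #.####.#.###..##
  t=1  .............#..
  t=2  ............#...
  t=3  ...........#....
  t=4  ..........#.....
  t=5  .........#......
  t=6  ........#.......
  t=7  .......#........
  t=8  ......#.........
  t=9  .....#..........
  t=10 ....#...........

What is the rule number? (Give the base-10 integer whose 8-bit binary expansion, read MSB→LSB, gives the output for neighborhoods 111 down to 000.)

  nb ###: next=.  (t=0,i=3, bit7=0)
  nb ##.: next=.  (t=0,i=0, bit6=0)
  nb #.#: next=.  (t=0,i=1, bit5=0)
  nb #..: next=.  (t=0,i=12, bit4=0)
  nb .##: next=.  (t=0,i=2, bit3=0)
  nb .#.: next=.  (t=0,i=7, bit2=0)
  nb ..#: next=#  (t=0,i=13, bit1=1)
  nb ...: next=.  (t=1,i=0, bit0=0)
  bits 00000010 = 2

2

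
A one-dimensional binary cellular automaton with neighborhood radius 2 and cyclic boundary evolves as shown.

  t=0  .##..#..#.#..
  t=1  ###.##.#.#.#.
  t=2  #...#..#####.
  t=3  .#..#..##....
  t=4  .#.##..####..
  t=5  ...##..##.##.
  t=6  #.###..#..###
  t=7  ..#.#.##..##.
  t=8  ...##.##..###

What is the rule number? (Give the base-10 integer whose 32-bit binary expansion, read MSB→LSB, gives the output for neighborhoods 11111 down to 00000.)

300258776

  #####|.  b31=0 t=2,i=9
  ####.|.  b30=0 t=2,i=10
  ###.#|.  b29=0 t=1,i=2
  ###..|#  b28=1 t=4,i=10
  ##.##|.  b27=0 t=1,i=3
  ##.#.|.  b26=0 t=1,i=6
  ##..#|.  b25=0 t=0,i=3
  ##...|#  b24=1 t=3,i=9
  #.###|#  b23=1 t=1,i=0
  #.##.|#  b22=1 t=1,i=4
  #.#.#|#  b21=1 t=1,i=7
  #.#..|.  b20=0 t=0,i=10
  #..##|.  b19=0 t=2,i=6
  #..#.|#  b18=1 t=0,i=4
  #...#|.  b17=0 t=0,i=12
  #....|#  b16=1 t=3,i=10
  .####|#  b15=1 t=2,i=8
  .###.|.  b14=0 t=1,i=1
  .##.#|.  b13=0 t=1,i=5
  .##..|#  b12=1 t=0,i=2
  .#.##|.  b11=0 t=1,i=12
  .#.#.|#  b10=1 t=0,i=9
  .#..#|.  b9=0 t=0,i=6
  .#...|#  b8=1 t=0,i=11
  ..###|#  b7=1 t=2,i=7
  ..##.|#  b6=1 t=0,i=1
  ..#.#|.  b5=0 t=0,i=8
  ..#..|#  b4=1 t=0,i=5
  ...##|#  b3=1 t=0,i=0
  ...#.|.  b2=0 t=2,i=3
  ....#|.  b1=0 t=3,i=12
  .....|.  b0=0 t=3,i=11
  bits 00010001111001011001010111011000 = 300258776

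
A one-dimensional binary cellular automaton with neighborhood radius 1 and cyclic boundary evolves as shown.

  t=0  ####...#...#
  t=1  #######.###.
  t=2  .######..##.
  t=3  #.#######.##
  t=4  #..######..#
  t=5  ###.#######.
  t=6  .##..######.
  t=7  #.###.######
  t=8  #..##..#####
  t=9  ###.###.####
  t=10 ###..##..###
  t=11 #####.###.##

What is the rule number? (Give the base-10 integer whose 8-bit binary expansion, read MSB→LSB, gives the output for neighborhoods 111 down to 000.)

211

  ###|#  b7=1 t=0,i=0
  ##.|#  b6=1 t=0,i=3
  #.#|.  b5=0 t=1,i=7
  #..|#  b4=1 t=0,i=4
  .##|.  b3=0 t=0,i=11
  .#.|.  b2=0 t=0,i=7
  ..#|#  b1=1 t=0,i=6
  ...|#  b0=1 t=0,i=5
  bits 11010011 = 211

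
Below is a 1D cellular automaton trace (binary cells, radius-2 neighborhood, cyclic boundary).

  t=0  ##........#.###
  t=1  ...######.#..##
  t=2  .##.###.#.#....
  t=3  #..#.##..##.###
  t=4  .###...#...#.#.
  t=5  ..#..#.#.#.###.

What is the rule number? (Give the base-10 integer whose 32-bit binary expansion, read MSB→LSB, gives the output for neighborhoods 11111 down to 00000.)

2853684283

  #####|#  b31=1 t=0,i=14
  ####.|.  b30=0 t=0,i=0
  ###.#|#  b29=1 t=1,i=8
  ###..|.  b28=0 t=0,i=1
  ##.##|#  b27=1 t=2,i=3
  ##.#.|.  b26=0 t=1,i=9
  ##..#|#  b25=1 t=3,i=1
  ##...|.  b24=0 t=0,i=2
  #.###|.  b23=0 t=0,i=12
  #.##.|.  b22=0 t=3,i=5
  #.#.#|.  b21=0 t=2,i=8
  #.#..|#  b20=1 t=1,i=10
  #..##|.  b19=0 t=1,i=12
  #..#.|#  b18=1 t=3,i=2
  #...#|#  b17=1 t=1,i=1
  #....|#  b16=1 t=0,i=3
  .####|#  b15=1 t=0,i=13
  .###.|#  b14=1 t=2,i=5
  .##.#|.  b13=0 t=2,i=2
  .##..|.  b12=0 t=1,i=14
  .#.##|.  b11=0 t=0,i=11
  .#.#.|#  b10=1 t=2,i=9
  .#..#|.  b9=0 t=1,i=11
  .#...|.  b8=0 t=2,i=11
  ..###|.  b7=0 t=1,i=3
  ..##.|.  b6=0 t=1,i=13
  ..#.#|#  b5=1 t=0,i=10
  ..#..|#  b4=1 t=4,i=7
  ...##|#  b3=1 t=1,i=2
  ...#.|.  b2=0 t=0,i=9
  ....#|#  b1=1 t=0,i=8
  .....|#  b0=1 t=0,i=4
  bits 10101010000101111100010000111011 = 2853684283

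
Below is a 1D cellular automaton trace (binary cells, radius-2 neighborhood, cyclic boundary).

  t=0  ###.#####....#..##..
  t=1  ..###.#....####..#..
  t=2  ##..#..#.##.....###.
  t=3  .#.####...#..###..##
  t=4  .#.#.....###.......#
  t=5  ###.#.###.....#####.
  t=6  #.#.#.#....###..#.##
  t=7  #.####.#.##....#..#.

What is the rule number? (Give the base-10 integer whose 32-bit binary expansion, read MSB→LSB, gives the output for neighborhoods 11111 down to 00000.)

  [31] ##### => #  t=0,i=6
  [30] ####. => .  t=0,i=7
  [29] ###.# => #  t=0,i=2
  [28] ###.. => .  t=0,i=8
  [27] ##.## => #  t=0,i=3
  [26] ##.#. => .  t=1,i=5
  [25] ##..# => .  t=0,i=18
  [24] ##... => .  t=0,i=9
  [23] #.### => #  t=0,i=4
  [22] #.##. => .  t=2,i=0
  [21] #.#.# => #  t=3,i=1
  [20] #.#.. => .  t=1,i=6
  [19] #..## => .  t=0,i=15
  [18] #..#. => #  t=1,i=16
  [17] #...# => .  t=3,i=8
  [16] #.... => .  t=0,i=10
  [15] .#### => .  t=0,i=5
  [14] .###. => .  t=0,i=1
  [13] .##.# => #  t=3,i=19
  [12] .##.. => #  t=0,i=17
  [11] .#.## => .  t=2,i=8
  [10] .#.#. => #  t=4,i=0
  [9] .#..# => #  t=0,i=14
  [8] .#... => #  t=1,i=7
  [7] ..### => .  t=0,i=0
  [6] ..##. => .  t=0,i=16
  [5] ..#.# => .  t=2,i=7
  [4] ..#.. => #  t=0,i=13
  [3] ...## => #  t=1,i=1
  [2] ...#. => #  t=0,i=12
  [1] ....# => #  t=0,i=11
  [0] ..... => #  t=2,i=13
  bits 10101000101001000011011100011111 = 2829334303

2829334303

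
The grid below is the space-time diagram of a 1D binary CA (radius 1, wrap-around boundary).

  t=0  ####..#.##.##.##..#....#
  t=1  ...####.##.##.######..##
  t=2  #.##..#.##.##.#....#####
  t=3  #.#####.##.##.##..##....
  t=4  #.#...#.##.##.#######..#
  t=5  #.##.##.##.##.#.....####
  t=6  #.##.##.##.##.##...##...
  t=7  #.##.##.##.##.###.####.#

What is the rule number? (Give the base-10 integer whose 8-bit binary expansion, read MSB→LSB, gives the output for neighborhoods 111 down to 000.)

  ### -> .   bit 7 = 0  t=0,i=0
  ##. -> #   bit 6 = 1  t=0,i=3
  #.# -> .   bit 5 = 0  t=0,i=7
  #.. -> #   bit 4 = 1  t=0,i=4
  .## -> #   bit 3 = 1  t=0,i=8
  .#. -> #   bit 2 = 1  t=0,i=6
  ..# -> #   bit 1 = 1  t=0,i=5
  ... -> .   bit 0 = 0  t=0,i=20
  bits 01011110 = 94

94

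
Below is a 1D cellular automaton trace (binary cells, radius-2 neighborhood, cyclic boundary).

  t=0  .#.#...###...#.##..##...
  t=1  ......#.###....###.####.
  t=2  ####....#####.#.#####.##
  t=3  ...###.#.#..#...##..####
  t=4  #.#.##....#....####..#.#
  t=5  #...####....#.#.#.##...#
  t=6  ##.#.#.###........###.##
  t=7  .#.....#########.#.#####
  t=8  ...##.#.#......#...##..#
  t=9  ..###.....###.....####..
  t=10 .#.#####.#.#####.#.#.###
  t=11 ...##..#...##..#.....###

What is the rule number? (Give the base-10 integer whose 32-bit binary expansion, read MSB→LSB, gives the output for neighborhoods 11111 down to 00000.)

  [31] ##### => .  t=2,i=0
  [30] ####. => .  t=1,i=21
  [29] ###.# => #  t=1,i=17
  [28] ###.. => #  t=0,i=9
  [27] ##.## => #  t=1,i=18
  [26] ##.#. => .  t=2,i=13
  [25] ##..# => #  t=0,i=17
  [24] ##... => #  t=0,i=10
  [23] #.### => #  t=1,i=8
  [22] #.##. => #  t=0,i=15
  [21] #.#.# => .  t=2,i=14
  [20] #.#.. => .  t=0,i=3
  [19] #..## => .  t=0,i=18
  [18] #..#. => .  t=3,i=11
  [17] #...# => .  t=0,i=5
  [16] #.... => #  t=0,i=22
  [15] .#### => #  t=1,i=20
  [14] .###. => #  t=0,i=8
  [13] .##.# => #  t=4,i=0
  [12] .##.. => #  t=0,i=16
  [11] .#.## => .  t=0,i=14
  [10] .#.#. => .  t=0,i=2
  [9] .#..# => #  t=3,i=10
  [8] .#... => .  t=0,i=4
  [7] ..### => .  t=0,i=7
  [6] ..##. => #  t=0,i=19
  [5] ..#.# => .  t=0,i=1
  [4] ..#.. => .  t=3,i=12
  [3] ...## => #  t=0,i=6
  [2] ...#. => .  t=0,i=0
  [1] ....# => .  t=0,i=23
  [0] ..... => #  t=1,i=1
  bits 00111011110000011111001001001001 = 1002566217

1002566217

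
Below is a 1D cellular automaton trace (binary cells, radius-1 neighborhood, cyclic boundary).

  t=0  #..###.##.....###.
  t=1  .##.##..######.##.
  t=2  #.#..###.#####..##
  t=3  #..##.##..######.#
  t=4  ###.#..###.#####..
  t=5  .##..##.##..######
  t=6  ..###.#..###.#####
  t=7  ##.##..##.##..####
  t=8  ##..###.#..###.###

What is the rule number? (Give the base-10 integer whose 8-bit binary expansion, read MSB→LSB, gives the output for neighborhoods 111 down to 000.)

  [7] ### => #  t=0,i=4
  [6] ##. => #  t=0,i=5
  [5] #.# => .  t=0,i=6
  [4] #.. => #  t=0,i=1
  [3] .## => .  t=0,i=3
  [2] .#. => .  t=0,i=0
  [1] ..# => #  t=0,i=2
  [0] ... => #  t=0,i=10
  bits 11010011 = 211

211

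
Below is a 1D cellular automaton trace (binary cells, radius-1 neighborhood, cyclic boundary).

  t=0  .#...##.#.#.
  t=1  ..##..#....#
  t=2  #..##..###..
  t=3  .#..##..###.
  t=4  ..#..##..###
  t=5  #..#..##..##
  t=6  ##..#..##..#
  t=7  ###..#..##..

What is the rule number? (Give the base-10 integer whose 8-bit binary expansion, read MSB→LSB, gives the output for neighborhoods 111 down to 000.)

  nb ###: next=#  (t=2,i=8, bit7=1)
  nb ##.: next=#  (t=0,i=6, bit6=1)
  nb #.#: next=.  (t=0,i=7, bit5=0)
  nb #..: next=#  (t=0,i=2, bit4=1)
  nb .##: next=.  (t=0,i=5, bit3=0)
  nb .#.: next=.  (t=0,i=1, bit2=0)
  nb ..#: next=.  (t=0,i=0, bit1=0)
  nb ...: next=#  (t=0,i=3, bit0=1)
  bits 11010001 = 209

209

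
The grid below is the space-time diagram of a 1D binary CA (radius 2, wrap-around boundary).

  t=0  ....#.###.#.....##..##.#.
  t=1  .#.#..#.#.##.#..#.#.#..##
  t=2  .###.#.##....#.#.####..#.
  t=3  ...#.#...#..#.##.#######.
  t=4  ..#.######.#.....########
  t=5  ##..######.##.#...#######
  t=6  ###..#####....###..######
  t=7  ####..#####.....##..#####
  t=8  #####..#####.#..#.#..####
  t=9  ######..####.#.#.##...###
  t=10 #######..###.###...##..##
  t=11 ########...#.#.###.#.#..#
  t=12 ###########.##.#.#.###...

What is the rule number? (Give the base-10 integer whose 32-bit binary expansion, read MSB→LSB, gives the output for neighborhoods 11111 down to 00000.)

4088825173

  ##### -> #   bit 31 = 1  t=3,i=19
  ####. -> #   bit 30 = 1  t=2,i=19
  ###.# -> #   bit 29 = 1  t=0,i=8
  ###.. -> #   bit 28 = 1  t=2,i=20
  ##.## -> .   bit 27 = 0  t=3,i=16
  ##.#. -> .   bit 26 = 0  t=0,i=9
  ##..# -> #   bit 25 = 1  t=0,i=18
  ##... -> #   bit 24 = 1  t=2,i=9
  #.### -> #   bit 23 = 1  t=0,i=6
  #.##. -> .   bit 22 = 0  t=1,i=10
  #.#.# -> #   bit 21 = 1  t=1,i=1
  #.#.. -> #   bit 20 = 1  t=0,i=10
  #..## -> .   bit 19 = 0  t=0,i=19
  #..#. -> #   bit 18 = 1  t=1,i=5
  #...# -> #   bit 17 = 1  t=3,i=7
  #.... -> .   bit 16 = 0  t=0,i=0
  .#### -> #   bit 15 = 1  t=2,i=18
  .###. -> .   bit 14 = 0  t=0,i=7
  .##.# -> .   bit 13 = 0  t=0,i=21
  .##.. -> .   bit 12 = 0  t=0,i=17
  .#.## -> .   bit 11 = 0  t=0,i=5
  .#.#. -> #   bit 10 = 1  t=1,i=2
  .#..# -> .   bit 9 = 0  t=1,i=4
  .#... -> #   bit 8 = 1  t=0,i=11
  ..### -> .   bit 7 = 0  t=2,i=1
  ..##. -> #   bit 6 = 1  t=0,i=16
  ..#.# -> .   bit 5 = 0  t=0,i=4
  ..#.. -> #   bit 4 = 1  t=2,i=23
  ...## -> .   bit 3 = 0  t=0,i=15
  ...#. -> #   bit 2 = 1  t=0,i=3
  ....# -> .   bit 1 = 0  t=0,i=2
  ..... -> #   bit 0 = 1  t=0,i=1
  bits 11110011101101101000010101010101 = 4088825173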